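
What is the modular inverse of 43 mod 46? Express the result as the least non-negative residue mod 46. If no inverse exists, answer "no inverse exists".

Run Euclid on (46, 43):
46 = 1·43 + 3
43 = 14·3 + 1
3 = 3·1 + 0
The gcd is 1. Working backward:
1 = 43 − 14·3
1 = −14·46 + 15·43
So 43·15 ≡ 1 (mod 46).

15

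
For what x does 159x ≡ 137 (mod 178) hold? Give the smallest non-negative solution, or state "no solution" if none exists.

First find gcd(159, 178):
178 = 1·159 + 19
159 = 8·19 + 7
19 = 2·7 + 5
7 = 1·5 + 2
5 = 2·2 + 1
2 = 2·1 + 0
gcd = 1, so a unique solution mod 178 exists.
Back-substitute for the Bézout coefficients:
1 = 5 − 2·2
1 = −2·7 + 3·5
1 = 3·19 − 8·7
1 = −8·159 + 67·19
1 = 67·178 − 75·159
So 159·(-75) ≡ 1 (mod 178), giving 159⁻¹ ≡ 103.
x ≡ 159⁻¹·137 ≡ 103·137 ≡ 49 (mod 178).

49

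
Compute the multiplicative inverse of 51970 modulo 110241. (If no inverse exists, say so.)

35359

Run Euclid on (110241, 51970):
110241 = 2×51970 + 6301
51970 = 8×6301 + 1562
6301 = 4×1562 + 53
1562 = 29×53 + 25
53 = 2×25 + 3
25 = 8×3 + 1
3 = 3×1 + 0
gcd = 1, so the inverse exists. Back-substitute:
1 = 25 − 8·3
1 = −8·53 + 17·25
1 = 17·1562 − 501·53
1 = −501·6301 + 2021·1562
1 = 2021·51970 − 16669·6301
1 = −16669·110241 + 35359·51970
So 51970·35359 ≡ 1 (mod 110241).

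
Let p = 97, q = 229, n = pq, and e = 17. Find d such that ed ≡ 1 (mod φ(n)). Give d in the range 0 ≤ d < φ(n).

φ(n) = (p−1)(q−1) = 96·228 = 21888.
Need d with 17·d ≡ 1 (mod 21888). Apply the extended Euclidean algorithm:
21888 = 1287*17 + 9
17 = 1*9 + 8
9 = 1*8 + 1
8 = 8*1 + 0
Back-substitute:
1 = 9 − 8
1 = −17 + 2·9
1 = 2·21888 − 2575·17
So 17·(-2575) ≡ 1 (mod 21888), hence d ≡ -2575 ≡ 19313 (mod 21888).

19313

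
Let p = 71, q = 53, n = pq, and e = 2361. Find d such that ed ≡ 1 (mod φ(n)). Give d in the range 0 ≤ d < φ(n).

1201

φ(n) = (p−1)(q−1) = 70·52 = 3640.
Need d with 2361·d ≡ 1 (mod 3640). Apply the extended Euclidean algorithm:
3640 = 1·2361 + 1279
2361 = 1·1279 + 1082
1279 = 1·1082 + 197
1082 = 5·197 + 97
197 = 2·97 + 3
97 = 32·3 + 1
3 = 3·1 + 0
Back-substitute:
1 = 97 − 32·3
1 = −32·197 + 65·97
1 = 65·1082 − 357·197
1 = −357·1279 + 422·1082
1 = 422·2361 − 779·1279
1 = −779·3640 + 1201·2361
So 2361·1201 ≡ 1 (mod 3640), hence d = 1201.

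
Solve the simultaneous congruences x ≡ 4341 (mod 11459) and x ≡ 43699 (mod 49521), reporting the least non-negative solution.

Write x = 4341 + 11459·k. Then 11459·k ≡ 43699 − 4341 ≡ 39358 (mod 49521).
Need 11459⁻¹ mod 49521. Extended Euclid on (49521, 11459):
49521 = 4*11459 + 3685
11459 = 3*3685 + 404
3685 = 9*404 + 49
404 = 8*49 + 12
49 = 4*12 + 1
12 = 12*1 + 0
Back-substitute:
1 = 49 − 4·12
1 = −4·404 + 33·49
1 = 33·3685 − 301·404
1 = −301·11459 + 936·3685
1 = 936·49521 − 4045·11459
11459⁻¹ ≡ 45476 (mod 49521), so k ≡ 45476·39358 ≡ 6905 (mod 49521).
x = 4341 + 11459·6905 = 79128736.

79128736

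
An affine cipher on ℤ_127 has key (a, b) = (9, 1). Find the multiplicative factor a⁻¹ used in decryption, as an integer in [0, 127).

Run Euclid on (127, 9):
127 = 14·9 + 1
9 = 9·1 + 0
The gcd is 1. Working backward:
1 = 127 − 14·9
So 9·(-14) ≡ 1 (mod 127), and -14 ≡ 113 (mod 127).

113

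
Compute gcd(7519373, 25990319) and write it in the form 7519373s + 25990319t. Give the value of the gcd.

Apply Euclid's algorithm to 25990319 and 7519373:
25990319 = 3*7519373 + 3432200
7519373 = 2*3432200 + 654973
3432200 = 5*654973 + 157335
654973 = 4*157335 + 25633
157335 = 6*25633 + 3537
25633 = 7*3537 + 874
3537 = 4*874 + 41
874 = 21*41 + 13
41 = 3*13 + 2
13 = 6*2 + 1
2 = 2*1 + 0
gcd(7519373, 25990319) = 1.
Back-substituting:
1 = 13 − 6·2
1 = −6·41 + 19·13
1 = 19·874 − 405·41
1 = −405·3537 + 1639·874
1 = 1639·25633 − 11878·3537
1 = −11878·157335 + 72907·25633
1 = 72907·654973 − 303506·157335
1 = −303506·3432200 + 1590437·654973
1 = 1590437·7519373 − 3484380·3432200
1 = −3484380·25990319 + 12043577·7519373
So 1 = (-3484380)·25990319 + (12043577)·7519373.

1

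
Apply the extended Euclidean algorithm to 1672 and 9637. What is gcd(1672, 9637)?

Repeated division:
9637 = 5×1672 + 1277
1672 = 1×1277 + 395
1277 = 3×395 + 92
395 = 4×92 + 27
92 = 3×27 + 11
27 = 2×11 + 5
11 = 2×5 + 1
5 = 5×1 + 0
gcd(1672, 9637) = 1.
Back-substituting:
1 = 11 − 2·5
1 = −2·27 + 5·11
1 = 5·92 − 17·27
1 = −17·395 + 73·92
1 = 73·1277 − 236·395
1 = −236·1672 + 309·1277
1 = 309·9637 − 1781·1672
So 1 = (309)·9637 + (-1781)·1672.

1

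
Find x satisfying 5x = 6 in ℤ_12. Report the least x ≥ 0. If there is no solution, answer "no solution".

First find gcd(5, 12):
12 = 2·5 + 2
5 = 2·2 + 1
2 = 2·1 + 0
gcd = 1, so a unique solution mod 12 exists.
Back-substitute for the Bézout coefficients:
1 = 5 − 2·2
1 = −2·12 + 5·5
So 5·(5) ≡ 1 (mod 12), giving 5⁻¹ ≡ 5.
x ≡ 5⁻¹·6 ≡ 5·6 ≡ 6 (mod 12).

6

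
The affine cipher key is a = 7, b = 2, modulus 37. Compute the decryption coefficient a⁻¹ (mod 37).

16

gcd(37, 7) by repeated division:
37 = 5*7 + 2
7 = 3*2 + 1
2 = 2*1 + 0
Since gcd(7, 37) = 1, back-substitute to write 1 as a combination:
1 = 7 − 3·2
1 = −3·37 + 16·7
So 7·16 ≡ 1 (mod 37).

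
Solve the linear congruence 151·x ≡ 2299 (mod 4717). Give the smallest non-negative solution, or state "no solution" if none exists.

1296

First find gcd(151, 4717):
4717 = 31·151 + 36
151 = 4·36 + 7
36 = 5·7 + 1
7 = 7·1 + 0
gcd = 1, so a unique solution mod 4717 exists.
Back-substitute for the Bézout coefficients:
1 = 36 − 5·7
1 = −5·151 + 21·36
1 = 21·4717 − 656·151
So 151·(-656) ≡ 1 (mod 4717), giving 151⁻¹ ≡ 4061.
x ≡ 151⁻¹·2299 ≡ 4061·2299 ≡ 1296 (mod 4717).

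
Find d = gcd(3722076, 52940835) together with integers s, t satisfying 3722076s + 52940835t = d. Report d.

9

Repeated division:
52940835 = 14·3722076 + 831771
3722076 = 4·831771 + 394992
831771 = 2·394992 + 41787
394992 = 9·41787 + 18909
41787 = 2·18909 + 3969
18909 = 4·3969 + 3033
3969 = 1·3033 + 936
3033 = 3·936 + 225
936 = 4·225 + 36
225 = 6·36 + 9
36 = 4·9 + 0
gcd(3722076, 52940835) = 9.
Express as a combination:
9 = 225 − 6·36
9 = −6·936 + 25·225
9 = 25·3033 − 81·936
9 = −81·3969 + 106·3033
9 = 106·18909 − 505·3969
9 = −505·41787 + 1116·18909
9 = 1116·394992 − 10549·41787
9 = −10549·831771 + 22214·394992
9 = 22214·3722076 − 99405·831771
9 = −99405·52940835 + 1413884·3722076
So 9 = (-99405)·52940835 + (1413884)·3722076.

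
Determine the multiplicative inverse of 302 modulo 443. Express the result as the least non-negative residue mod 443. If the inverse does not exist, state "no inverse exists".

421

Run Euclid on (443, 302):
443 = 1×302 + 141
302 = 2×141 + 20
141 = 7×20 + 1
20 = 20×1 + 0
gcd = 1, so the inverse exists. Back-substitute:
1 = 141 − 7·20
1 = −7·302 + 15·141
1 = 15·443 − 22·302
Thus 302·(-22) ≡ 1 (mod 443); reducing, -22 mod 443 = 421.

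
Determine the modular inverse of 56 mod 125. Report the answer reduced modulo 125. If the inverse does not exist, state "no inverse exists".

Run Euclid on (125, 56):
125 = 2*56 + 13
56 = 4*13 + 4
13 = 3*4 + 1
4 = 4*1 + 0
Since gcd(56, 125) = 1, back-substitute to write 1 as a combination:
1 = 13 − 3·4
1 = −3·56 + 13·13
1 = 13·125 − 29·56
So 56·(-29) ≡ 1 (mod 125), and -29 ≡ 96 (mod 125).

96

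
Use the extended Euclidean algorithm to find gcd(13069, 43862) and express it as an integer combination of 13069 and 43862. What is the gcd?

7

Euclidean algorithm:
43862 = 3*13069 + 4655
13069 = 2*4655 + 3759
4655 = 1*3759 + 896
3759 = 4*896 + 175
896 = 5*175 + 21
175 = 8*21 + 7
21 = 3*7 + 0
gcd(13069, 43862) = 7.
Working backward:
7 = 175 − 8·21
7 = −8·896 + 41·175
7 = 41·3759 − 172·896
7 = −172·4655 + 213·3759
7 = 213·13069 − 598·4655
7 = −598·43862 + 2007·13069
So 7 = (-598)·43862 + (2007)·13069.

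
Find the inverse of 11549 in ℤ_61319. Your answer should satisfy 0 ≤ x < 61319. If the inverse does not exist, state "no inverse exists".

48640

Extended Euclidean algorithm:
61319 = 5×11549 + 3574
11549 = 3×3574 + 827
3574 = 4×827 + 266
827 = 3×266 + 29
266 = 9×29 + 5
29 = 5×5 + 4
5 = 1×4 + 1
4 = 4×1 + 0
The gcd is 1. Working backward:
1 = 5 − 4
1 = −29 + 6·5
1 = 6·266 − 55·29
1 = −55·827 + 171·266
1 = 171·3574 − 739·827
1 = −739·11549 + 2388·3574
1 = 2388·61319 − 12679·11549
Thus 11549·(-12679) ≡ 1 (mod 61319); reducing, -12679 mod 61319 = 48640.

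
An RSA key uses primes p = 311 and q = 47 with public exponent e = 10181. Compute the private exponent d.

φ(n) = (p−1)(q−1) = 310·46 = 14260.
Need d with 10181·d ≡ 1 (mod 14260). Apply the extended Euclidean algorithm:
14260 = 1×10181 + 4079
10181 = 2×4079 + 2023
4079 = 2×2023 + 33
2023 = 61×33 + 10
33 = 3×10 + 3
10 = 3×3 + 1
3 = 3×1 + 0
Back-substitute:
1 = 10 − 3·3
1 = −3·33 + 10·10
1 = 10·2023 − 613·33
1 = −613·4079 + 1236·2023
1 = 1236·10181 − 3085·4079
1 = −3085·14260 + 4321·10181
So 10181·4321 ≡ 1 (mod 14260), hence d = 4321.

4321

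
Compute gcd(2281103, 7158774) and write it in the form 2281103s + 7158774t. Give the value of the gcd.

Apply Euclid's algorithm to 7158774 and 2281103:
7158774 = 3*2281103 + 315465
2281103 = 7*315465 + 72848
315465 = 4*72848 + 24073
72848 = 3*24073 + 629
24073 = 38*629 + 171
629 = 3*171 + 116
171 = 1*116 + 55
116 = 2*55 + 6
55 = 9*6 + 1
6 = 6*1 + 0
gcd(2281103, 7158774) = 1.
Back-substituting:
1 = 55 − 9·6
1 = −9·116 + 19·55
1 = 19·171 − 28·116
1 = −28·629 + 103·171
1 = 103·24073 − 3942·629
1 = −3942·72848 + 11929·24073
1 = 11929·315465 − 51658·72848
1 = −51658·2281103 + 373535·315465
1 = 373535·7158774 − 1172263·2281103
So 1 = (373535)·7158774 + (-1172263)·2281103.

1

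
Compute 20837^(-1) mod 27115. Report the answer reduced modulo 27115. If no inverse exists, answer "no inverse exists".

20563

Extended Euclidean algorithm:
27115 = 1*20837 + 6278
20837 = 3*6278 + 2003
6278 = 3*2003 + 269
2003 = 7*269 + 120
269 = 2*120 + 29
120 = 4*29 + 4
29 = 7*4 + 1
4 = 4*1 + 0
gcd = 1, so the inverse exists. Back-substitute:
1 = 29 − 7·4
1 = −7·120 + 29·29
1 = 29·269 − 65·120
1 = −65·2003 + 484·269
1 = 484·6278 − 1517·2003
1 = −1517·20837 + 5035·6278
1 = 5035·27115 − 6552·20837
So 20837·(-6552) ≡ 1 (mod 27115), and -6552 ≡ 20563 (mod 27115).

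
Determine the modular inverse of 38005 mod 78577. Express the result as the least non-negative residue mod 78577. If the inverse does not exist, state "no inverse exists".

Run Euclid on (78577, 38005):
78577 = 2·38005 + 2567
38005 = 14·2567 + 2067
2567 = 1·2067 + 500
2067 = 4·500 + 67
500 = 7·67 + 31
67 = 2·31 + 5
31 = 6·5 + 1
5 = 5·1 + 0
Since gcd(38005, 78577) = 1, back-substitute to write 1 as a combination:
1 = 31 − 6·5
1 = −6·67 + 13·31
1 = 13·500 − 97·67
1 = −97·2067 + 401·500
1 = 401·2567 − 498·2067
1 = −498·38005 + 7373·2567
1 = 7373·78577 − 15244·38005
Thus 38005·(-15244) ≡ 1 (mod 78577); reducing, -15244 mod 78577 = 63333.

63333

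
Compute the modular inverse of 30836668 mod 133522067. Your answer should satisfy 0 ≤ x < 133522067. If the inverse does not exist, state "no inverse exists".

Extended Euclidean algorithm:
133522067 = 4·30836668 + 10175395
30836668 = 3·10175395 + 310483
10175395 = 32·310483 + 239939
310483 = 1·239939 + 70544
239939 = 3·70544 + 28307
70544 = 2·28307 + 13930
28307 = 2·13930 + 447
13930 = 31·447 + 73
447 = 6·73 + 9
73 = 8·9 + 1
9 = 9·1 + 0
The gcd is 1. Working backward:
1 = 73 − 8·9
1 = −8·447 + 49·73
1 = 49·13930 − 1527·447
1 = −1527·28307 + 3103·13930
1 = 3103·70544 − 7733·28307
1 = −7733·239939 + 26302·70544
1 = 26302·310483 − 34035·239939
1 = −34035·10175395 + 1115422·310483
1 = 1115422·30836668 − 3380301·10175395
1 = −3380301·133522067 + 14636626·30836668
So 30836668·14636626 ≡ 1 (mod 133522067).

14636626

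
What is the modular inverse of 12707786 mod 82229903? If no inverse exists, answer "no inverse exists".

Compute gcd(12707786, 82229903):
82229903 = 6*12707786 + 5983187
12707786 = 2*5983187 + 741412
5983187 = 8*741412 + 51891
741412 = 14*51891 + 14938
51891 = 3*14938 + 7077
14938 = 2*7077 + 784
7077 = 9*784 + 21
784 = 37*21 + 7
21 = 3*7 + 0
The gcd is 7, not 1, hence no inverse exists.

no inverse exists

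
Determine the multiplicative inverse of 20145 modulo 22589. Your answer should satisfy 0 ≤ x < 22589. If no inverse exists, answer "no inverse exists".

Run Euclid on (22589, 20145):
22589 = 1*20145 + 2444
20145 = 8*2444 + 593
2444 = 4*593 + 72
593 = 8*72 + 17
72 = 4*17 + 4
17 = 4*4 + 1
4 = 4*1 + 0
Since gcd(20145, 22589) = 1, back-substitute to write 1 as a combination:
1 = 17 − 4·4
1 = −4·72 + 17·17
1 = 17·593 − 140·72
1 = −140·2444 + 577·593
1 = 577·20145 − 4756·2444
1 = −4756·22589 + 5333·20145
So 20145·5333 ≡ 1 (mod 22589).

5333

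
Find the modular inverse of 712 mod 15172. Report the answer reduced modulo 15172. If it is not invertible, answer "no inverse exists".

Compute gcd(712, 15172):
15172 = 21*712 + 220
712 = 3*220 + 52
220 = 4*52 + 12
52 = 4*12 + 4
12 = 3*4 + 0
Since gcd = 4 > 1, 712 is not a unit mod 15172.

no inverse exists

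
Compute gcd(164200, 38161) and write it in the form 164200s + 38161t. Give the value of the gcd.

1

Apply Euclid's algorithm to 164200 and 38161:
164200 = 4·38161 + 11556
38161 = 3·11556 + 3493
11556 = 3·3493 + 1077
3493 = 3·1077 + 262
1077 = 4·262 + 29
262 = 9·29 + 1
29 = 29·1 + 0
gcd(164200, 38161) = 1.
Back-substituting:
1 = 262 − 9·29
1 = −9·1077 + 37·262
1 = 37·3493 − 120·1077
1 = −120·11556 + 397·3493
1 = 397·38161 − 1311·11556
1 = −1311·164200 + 5641·38161
So 1 = (-1311)·164200 + (5641)·38161.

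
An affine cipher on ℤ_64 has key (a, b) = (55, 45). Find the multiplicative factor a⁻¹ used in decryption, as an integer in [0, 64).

Run Euclid on (64, 55):
64 = 1*55 + 9
55 = 6*9 + 1
9 = 9*1 + 0
gcd = 1, so the inverse exists. Back-substitute:
1 = 55 − 6·9
1 = −6·64 + 7·55
So 55·7 ≡ 1 (mod 64).

7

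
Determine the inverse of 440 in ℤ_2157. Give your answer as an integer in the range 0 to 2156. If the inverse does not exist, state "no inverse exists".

1505

Extended Euclidean algorithm:
2157 = 4·440 + 397
440 = 1·397 + 43
397 = 9·43 + 10
43 = 4·10 + 3
10 = 3·3 + 1
3 = 3·1 + 0
The gcd is 1. Working backward:
1 = 10 − 3·3
1 = −3·43 + 13·10
1 = 13·397 − 120·43
1 = −120·440 + 133·397
1 = 133·2157 − 652·440
Hence 440⁻¹ ≡ -652 ≡ 1505 (mod 2157).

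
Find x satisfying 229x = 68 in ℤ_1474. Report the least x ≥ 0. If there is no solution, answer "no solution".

1352

First find gcd(229, 1474):
1474 = 6*229 + 100
229 = 2*100 + 29
100 = 3*29 + 13
29 = 2*13 + 3
13 = 4*3 + 1
3 = 3*1 + 0
gcd = 1, so a unique solution mod 1474 exists.
Back-substitute for the Bézout coefficients:
1 = 13 − 4·3
1 = −4·29 + 9·13
1 = 9·100 − 31·29
1 = −31·229 + 71·100
1 = 71·1474 − 457·229
So 229·(-457) ≡ 1 (mod 1474), giving 229⁻¹ ≡ 1017.
x ≡ 229⁻¹·68 ≡ 1017·68 ≡ 1352 (mod 1474).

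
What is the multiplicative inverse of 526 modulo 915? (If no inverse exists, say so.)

Apply the Euclidean algorithm to 915 and 526:
915 = 1×526 + 389
526 = 1×389 + 137
389 = 2×137 + 115
137 = 1×115 + 22
115 = 5×22 + 5
22 = 4×5 + 2
5 = 2×2 + 1
2 = 2×1 + 0
The gcd is 1. Working backward:
1 = 5 − 2·2
1 = −2·22 + 9·5
1 = 9·115 − 47·22
1 = −47·137 + 56·115
1 = 56·389 − 159·137
1 = −159·526 + 215·389
1 = 215·915 − 374·526
So 526·(-374) ≡ 1 (mod 915), and -374 ≡ 541 (mod 915).

541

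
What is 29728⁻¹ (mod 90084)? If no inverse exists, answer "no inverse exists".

Compute gcd(29728, 90084):
90084 = 3×29728 + 900
29728 = 33×900 + 28
900 = 32×28 + 4
28 = 7×4 + 0
The gcd is 4, not 1, hence no inverse exists.

no inverse exists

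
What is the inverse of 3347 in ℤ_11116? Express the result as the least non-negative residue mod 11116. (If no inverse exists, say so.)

Extended Euclidean algorithm:
11116 = 3·3347 + 1075
3347 = 3·1075 + 122
1075 = 8·122 + 99
122 = 1·99 + 23
99 = 4·23 + 7
23 = 3·7 + 2
7 = 3·2 + 1
2 = 2·1 + 0
gcd = 1, so the inverse exists. Back-substitute:
1 = 7 − 3·2
1 = −3·23 + 10·7
1 = 10·99 − 43·23
1 = −43·122 + 53·99
1 = 53·1075 − 467·122
1 = −467·3347 + 1454·1075
1 = 1454·11116 − 4829·3347
Thus 3347·(-4829) ≡ 1 (mod 11116); reducing, -4829 mod 11116 = 6287.

6287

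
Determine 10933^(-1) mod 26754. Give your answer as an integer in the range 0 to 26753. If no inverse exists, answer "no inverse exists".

Euclidean algorithm on 26754, 10933:
26754 = 2×10933 + 4888
10933 = 2×4888 + 1157
4888 = 4×1157 + 260
1157 = 4×260 + 117
260 = 2×117 + 26
117 = 4×26 + 13
26 = 2×13 + 0
Since gcd = 13 > 1, 10933 is not a unit mod 26754.

no inverse exists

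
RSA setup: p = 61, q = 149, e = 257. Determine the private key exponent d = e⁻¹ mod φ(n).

φ(n) = (p−1)(q−1) = 60·148 = 8880.
Need d with 257·d ≡ 1 (mod 8880). Apply the extended Euclidean algorithm:
8880 = 34×257 + 142
257 = 1×142 + 115
142 = 1×115 + 27
115 = 4×27 + 7
27 = 3×7 + 6
7 = 1×6 + 1
6 = 6×1 + 0
Back-substitute:
1 = 7 − 6
1 = −27 + 4·7
1 = 4·115 − 17·27
1 = −17·142 + 21·115
1 = 21·257 − 38·142
1 = −38·8880 + 1313·257
So 257·1313 ≡ 1 (mod 8880), hence d = 1313.

1313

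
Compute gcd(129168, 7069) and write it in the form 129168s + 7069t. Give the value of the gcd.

Euclidean algorithm:
129168 = 18×7069 + 1926
7069 = 3×1926 + 1291
1926 = 1×1291 + 635
1291 = 2×635 + 21
635 = 30×21 + 5
21 = 4×5 + 1
5 = 5×1 + 0
gcd(129168, 7069) = 1.
Back-substituting:
1 = 21 − 4·5
1 = −4·635 + 121·21
1 = 121·1291 − 246·635
1 = −246·1926 + 367·1291
1 = 367·7069 − 1347·1926
1 = −1347·129168 + 24613·7069
So 1 = (-1347)·129168 + (24613)·7069.

1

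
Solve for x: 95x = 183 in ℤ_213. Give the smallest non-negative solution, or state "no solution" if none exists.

123

First find gcd(95, 213):
213 = 2*95 + 23
95 = 4*23 + 3
23 = 7*3 + 2
3 = 1*2 + 1
2 = 2*1 + 0
gcd = 1, so a unique solution mod 213 exists.
Back-substitute for the Bézout coefficients:
1 = 3 − 2
1 = −23 + 8·3
1 = 8·95 − 33·23
1 = −33·213 + 74·95
So 95·(74) ≡ 1 (mod 213), giving 95⁻¹ ≡ 74.
x ≡ 95⁻¹·183 ≡ 74·183 ≡ 123 (mod 213).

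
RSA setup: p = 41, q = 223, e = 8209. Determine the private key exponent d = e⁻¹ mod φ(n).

4129

φ(n) = (p−1)(q−1) = 40·222 = 8880.
Need d with 8209·d ≡ 1 (mod 8880). Apply the extended Euclidean algorithm:
8880 = 1·8209 + 671
8209 = 12·671 + 157
671 = 4·157 + 43
157 = 3·43 + 28
43 = 1·28 + 15
28 = 1·15 + 13
15 = 1·13 + 2
13 = 6·2 + 1
2 = 2·1 + 0
Back-substitute:
1 = 13 − 6·2
1 = −6·15 + 7·13
1 = 7·28 − 13·15
1 = −13·43 + 20·28
1 = 20·157 − 73·43
1 = −73·671 + 312·157
1 = 312·8209 − 3817·671
1 = −3817·8880 + 4129·8209
So 8209·4129 ≡ 1 (mod 8880), hence d = 4129.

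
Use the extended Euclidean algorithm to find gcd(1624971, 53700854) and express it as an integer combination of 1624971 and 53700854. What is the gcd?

Repeated division:
53700854 = 33*1624971 + 76811
1624971 = 21*76811 + 11940
76811 = 6*11940 + 5171
11940 = 2*5171 + 1598
5171 = 3*1598 + 377
1598 = 4*377 + 90
377 = 4*90 + 17
90 = 5*17 + 5
17 = 3*5 + 2
5 = 2*2 + 1
2 = 2*1 + 0
gcd(1624971, 53700854) = 1.
Back-substituting:
1 = 5 − 2·2
1 = −2·17 + 7·5
1 = 7·90 − 37·17
1 = −37·377 + 155·90
1 = 155·1598 − 657·377
1 = −657·5171 + 2126·1598
1 = 2126·11940 − 4909·5171
1 = −4909·76811 + 31580·11940
1 = 31580·1624971 − 668089·76811
1 = −668089·53700854 + 22078517·1624971
So 1 = (-668089)·53700854 + (22078517)·1624971.

1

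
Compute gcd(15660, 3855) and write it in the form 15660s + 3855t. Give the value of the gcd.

15

Apply Euclid's algorithm to 15660 and 3855:
15660 = 4×3855 + 240
3855 = 16×240 + 15
240 = 16×15 + 0
gcd(15660, 3855) = 15.
Express as a combination:
15 = 3855 − 16·240
15 = −16·15660 + 65·3855
So 15 = (-16)·15660 + (65)·3855.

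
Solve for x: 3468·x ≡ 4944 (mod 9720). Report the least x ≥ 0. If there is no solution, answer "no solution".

178

First find gcd(3468, 9720):
9720 = 2*3468 + 2784
3468 = 1*2784 + 684
2784 = 4*684 + 48
684 = 14*48 + 12
48 = 4*12 + 0
gcd = 12 and 12 | 4944, so solutions exist. Divide through by 12: 289x ≡ 412 (mod 810).
Now find 289⁻¹ mod 810:
810 = 2*289 + 232
289 = 1*232 + 57
232 = 4*57 + 4
57 = 14*4 + 1
4 = 4*1 + 0
Back-substitute:
1 = 57 − 14·4
1 = −14·232 + 57·57
1 = 57·289 − 71·232
1 = −71·810 + 199·289
So 289⁻¹ ≡ 199 (mod 810).
Then x ≡ 199·412 ≡ 178 (mod 810); the smallest non-negative solution is x = 178.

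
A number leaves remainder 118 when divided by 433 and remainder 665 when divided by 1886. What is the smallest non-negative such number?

62903

Write x = 118 + 433·k. Then 433·k ≡ 665 − 118 ≡ 547 (mod 1886).
Need 433⁻¹ mod 1886. Extended Euclid on (1886, 433):
1886 = 4*433 + 154
433 = 2*154 + 125
154 = 1*125 + 29
125 = 4*29 + 9
29 = 3*9 + 2
9 = 4*2 + 1
2 = 2*1 + 0
Back-substitute:
1 = 9 − 4·2
1 = −4·29 + 13·9
1 = 13·125 − 56·29
1 = −56·154 + 69·125
1 = 69·433 − 194·154
1 = −194·1886 + 845·433
433⁻¹ ≡ 845 (mod 1886), so k ≡ 845·547 ≡ 145 (mod 1886).
x = 118 + 433·145 = 62903.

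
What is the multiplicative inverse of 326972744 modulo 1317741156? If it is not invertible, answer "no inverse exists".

Compute gcd(326972744, 1317741156):
1317741156 = 4*326972744 + 9850180
326972744 = 33*9850180 + 1916804
9850180 = 5*1916804 + 266160
1916804 = 7*266160 + 53684
266160 = 4*53684 + 51424
53684 = 1*51424 + 2260
51424 = 22*2260 + 1704
2260 = 1*1704 + 556
1704 = 3*556 + 36
556 = 15*36 + 16
36 = 2*16 + 4
16 = 4*4 + 0
gcd(326972744, 1317741156) = 4 ≠ 1, so 326972744 has no multiplicative inverse modulo 1317741156.

no inverse exists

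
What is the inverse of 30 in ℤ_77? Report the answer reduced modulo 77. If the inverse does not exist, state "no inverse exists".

18

Extended Euclidean algorithm:
77 = 2·30 + 17
30 = 1·17 + 13
17 = 1·13 + 4
13 = 3·4 + 1
4 = 4·1 + 0
gcd = 1, so the inverse exists. Back-substitute:
1 = 13 − 3·4
1 = −3·17 + 4·13
1 = 4·30 − 7·17
1 = −7·77 + 18·30
So 30·18 ≡ 1 (mod 77).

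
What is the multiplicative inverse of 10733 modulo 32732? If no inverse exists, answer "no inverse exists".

gcd(32732, 10733) by repeated division:
32732 = 3×10733 + 533
10733 = 20×533 + 73
533 = 7×73 + 22
73 = 3×22 + 7
22 = 3×7 + 1
7 = 7×1 + 0
Since gcd(10733, 32732) = 1, back-substitute to write 1 as a combination:
1 = 22 − 3·7
1 = −3·73 + 10·22
1 = 10·533 − 73·73
1 = −73·10733 + 1470·533
1 = 1470·32732 − 4483·10733
Thus 10733·(-4483) ≡ 1 (mod 32732); reducing, -4483 mod 32732 = 28249.

28249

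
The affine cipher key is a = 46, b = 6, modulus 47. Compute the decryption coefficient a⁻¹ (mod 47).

Apply the Euclidean algorithm to 47 and 46:
47 = 1·46 + 1
46 = 46·1 + 0
gcd = 1, so the inverse exists. Back-substitute:
1 = 47 − 46
So 46·(-1) ≡ 1 (mod 47), and -1 ≡ 46 (mod 47).

46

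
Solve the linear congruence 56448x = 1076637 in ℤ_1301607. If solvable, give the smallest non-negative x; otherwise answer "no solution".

gcd(56448, 1301607):
1301607 = 23×56448 + 3303
56448 = 17×3303 + 297
3303 = 11×297 + 36
297 = 8×36 + 9
36 = 4×9 + 0
gcd = 9, but 9 ∤ 1076637, so the congruence has no solution.

no solution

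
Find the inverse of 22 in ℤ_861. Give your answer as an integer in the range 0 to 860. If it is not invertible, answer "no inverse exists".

Run Euclid on (861, 22):
861 = 39*22 + 3
22 = 7*3 + 1
3 = 3*1 + 0
Since gcd(22, 861) = 1, back-substitute to write 1 as a combination:
1 = 22 − 7·3
1 = −7·861 + 274·22
So 22·274 ≡ 1 (mod 861).

274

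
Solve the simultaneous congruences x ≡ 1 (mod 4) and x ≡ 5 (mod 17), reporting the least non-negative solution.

5

Write x = 1 + 4·k. Then 4·k ≡ 5 − 1 ≡ 4 (mod 17).
Need 4⁻¹ mod 17. Extended Euclid on (17, 4):
17 = 4×4 + 1
4 = 4×1 + 0
Back-substitute:
1 = 17 − 4·4
4⁻¹ ≡ 13 (mod 17), so k ≡ 13·4 ≡ 1 (mod 17).
x = 1 + 4·1 = 5.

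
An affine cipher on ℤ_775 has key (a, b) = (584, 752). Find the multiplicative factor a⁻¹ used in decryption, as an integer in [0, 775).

Run Euclid on (775, 584):
775 = 1×584 + 191
584 = 3×191 + 11
191 = 17×11 + 4
11 = 2×4 + 3
4 = 1×3 + 1
3 = 3×1 + 0
Since gcd(584, 775) = 1, back-substitute to write 1 as a combination:
1 = 4 − 3
1 = −11 + 3·4
1 = 3·191 − 52·11
1 = −52·584 + 159·191
1 = 159·775 − 211·584
So 584·(-211) ≡ 1 (mod 775), and -211 ≡ 564 (mod 775).

564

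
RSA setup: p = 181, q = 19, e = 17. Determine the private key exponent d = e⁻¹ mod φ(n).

φ(n) = (p−1)(q−1) = 180·18 = 3240.
Need d with 17·d ≡ 1 (mod 3240). Apply the extended Euclidean algorithm:
3240 = 190×17 + 10
17 = 1×10 + 7
10 = 1×7 + 3
7 = 2×3 + 1
3 = 3×1 + 0
Back-substitute:
1 = 7 − 2·3
1 = −2·10 + 3·7
1 = 3·17 − 5·10
1 = −5·3240 + 953·17
So 17·953 ≡ 1 (mod 3240), hence d = 953.

953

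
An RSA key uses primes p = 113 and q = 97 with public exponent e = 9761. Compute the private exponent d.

7649

φ(n) = (p−1)(q−1) = 112·96 = 10752.
Need d with 9761·d ≡ 1 (mod 10752). Apply the extended Euclidean algorithm:
10752 = 1*9761 + 991
9761 = 9*991 + 842
991 = 1*842 + 149
842 = 5*149 + 97
149 = 1*97 + 52
97 = 1*52 + 45
52 = 1*45 + 7
45 = 6*7 + 3
7 = 2*3 + 1
3 = 3*1 + 0
Back-substitute:
1 = 7 − 2·3
1 = −2·45 + 13·7
1 = 13·52 − 15·45
1 = −15·97 + 28·52
1 = 28·149 − 43·97
1 = −43·842 + 243·149
1 = 243·991 − 286·842
1 = −286·9761 + 2817·991
1 = 2817·10752 − 3103·9761
So 9761·(-3103) ≡ 1 (mod 10752), hence d ≡ -3103 ≡ 7649 (mod 10752).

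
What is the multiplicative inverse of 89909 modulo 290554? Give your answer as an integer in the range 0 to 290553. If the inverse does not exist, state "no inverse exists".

34333

Apply the Euclidean algorithm to 290554 and 89909:
290554 = 3·89909 + 20827
89909 = 4·20827 + 6601
20827 = 3·6601 + 1024
6601 = 6·1024 + 457
1024 = 2·457 + 110
457 = 4·110 + 17
110 = 6·17 + 8
17 = 2·8 + 1
8 = 8·1 + 0
The gcd is 1. Working backward:
1 = 17 − 2·8
1 = −2·110 + 13·17
1 = 13·457 − 54·110
1 = −54·1024 + 121·457
1 = 121·6601 − 780·1024
1 = −780·20827 + 2461·6601
1 = 2461·89909 − 10624·20827
1 = −10624·290554 + 34333·89909
So 89909·34333 ≡ 1 (mod 290554).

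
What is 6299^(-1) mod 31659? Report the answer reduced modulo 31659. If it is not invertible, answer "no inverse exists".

gcd(31659, 6299) by repeated division:
31659 = 5*6299 + 164
6299 = 38*164 + 67
164 = 2*67 + 30
67 = 2*30 + 7
30 = 4*7 + 2
7 = 3*2 + 1
2 = 2*1 + 0
gcd = 1, so the inverse exists. Back-substitute:
1 = 7 − 3·2
1 = −3·30 + 13·7
1 = 13·67 − 29·30
1 = −29·164 + 71·67
1 = 71·6299 − 2727·164
1 = −2727·31659 + 13706·6299
So 6299·13706 ≡ 1 (mod 31659).

13706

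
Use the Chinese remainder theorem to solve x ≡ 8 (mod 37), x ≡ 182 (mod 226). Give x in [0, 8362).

Write x = 8 + 37·k. Then 37·k ≡ 182 − 8 ≡ 174 (mod 226).
Need 37⁻¹ mod 226. Extended Euclid on (226, 37):
226 = 6×37 + 4
37 = 9×4 + 1
4 = 4×1 + 0
Back-substitute:
1 = 37 − 9·4
1 = −9·226 + 55·37
37⁻¹ ≡ 55 (mod 226), so k ≡ 55·174 ≡ 78 (mod 226).
x = 8 + 37·78 = 2894.

2894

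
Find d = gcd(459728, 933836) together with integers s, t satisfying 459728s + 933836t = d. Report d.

Apply Euclid's algorithm to 933836 and 459728:
933836 = 2×459728 + 14380
459728 = 31×14380 + 13948
14380 = 1×13948 + 432
13948 = 32×432 + 124
432 = 3×124 + 60
124 = 2×60 + 4
60 = 15×4 + 0
gcd(459728, 933836) = 4.
Back-substituting:
4 = 124 − 2·60
4 = −2·432 + 7·124
4 = 7·13948 − 226·432
4 = −226·14380 + 233·13948
4 = 233·459728 − 7449·14380
4 = −7449·933836 + 15131·459728
So 4 = (-7449)·933836 + (15131)·459728.

4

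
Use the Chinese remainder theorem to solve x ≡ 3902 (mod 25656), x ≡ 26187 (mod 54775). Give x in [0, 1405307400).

661543862

Write x = 3902 + 25656·k. Then 25656·k ≡ 26187 − 3902 ≡ 22285 (mod 54775).
Need 25656⁻¹ mod 54775. Extended Euclid on (54775, 25656):
54775 = 2*25656 + 3463
25656 = 7*3463 + 1415
3463 = 2*1415 + 633
1415 = 2*633 + 149
633 = 4*149 + 37
149 = 4*37 + 1
37 = 37*1 + 0
Back-substitute:
1 = 149 − 4·37
1 = −4·633 + 17·149
1 = 17·1415 − 38·633
1 = −38·3463 + 93·1415
1 = 93·25656 − 689·3463
1 = −689·54775 + 1471·25656
25656⁻¹ ≡ 1471 (mod 54775), so k ≡ 1471·22285 ≡ 25785 (mod 54775).
x = 3902 + 25656·25785 = 661543862.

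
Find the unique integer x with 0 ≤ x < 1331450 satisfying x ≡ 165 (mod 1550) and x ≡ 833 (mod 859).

342715

Write x = 165 + 1550·k. Then 1550·k ≡ 833 − 165 ≡ 668 (mod 859).
Need 1550⁻¹ mod 859. Extended Euclid on (859, 691):
859 = 1·691 + 168
691 = 4·168 + 19
168 = 8·19 + 16
19 = 1·16 + 3
16 = 5·3 + 1
3 = 3·1 + 0
Back-substitute:
1 = 16 − 5·3
1 = −5·19 + 6·16
1 = 6·168 − 53·19
1 = −53·691 + 218·168
1 = 218·859 − 271·691
1550⁻¹ ≡ 588 (mod 859), so k ≡ 588·668 ≡ 221 (mod 859).
x = 165 + 1550·221 = 342715.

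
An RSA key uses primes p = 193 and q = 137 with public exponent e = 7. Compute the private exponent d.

11191

φ(n) = (p−1)(q−1) = 192·136 = 26112.
Need d with 7·d ≡ 1 (mod 26112). Apply the extended Euclidean algorithm:
26112 = 3730·7 + 2
7 = 3·2 + 1
2 = 2·1 + 0
Back-substitute:
1 = 7 − 3·2
1 = −3·26112 + 11191·7
So 7·11191 ≡ 1 (mod 26112), hence d = 11191.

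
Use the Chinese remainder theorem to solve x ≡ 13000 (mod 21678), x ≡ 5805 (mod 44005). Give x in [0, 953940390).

895639570

Write x = 13000 + 21678·k. Then 21678·k ≡ 5805 − 13000 ≡ 36810 (mod 44005).
Need 21678⁻¹ mod 44005. Extended Euclid on (44005, 21678):
44005 = 2*21678 + 649
21678 = 33*649 + 261
649 = 2*261 + 127
261 = 2*127 + 7
127 = 18*7 + 1
7 = 7*1 + 0
Back-substitute:
1 = 127 − 18·7
1 = −18·261 + 37·127
1 = 37·649 − 92·261
1 = −92·21678 + 3073·649
1 = 3073·44005 − 6238·21678
21678⁻¹ ≡ 37767 (mod 44005), so k ≡ 37767·36810 ≡ 41315 (mod 44005).
x = 13000 + 21678·41315 = 895639570.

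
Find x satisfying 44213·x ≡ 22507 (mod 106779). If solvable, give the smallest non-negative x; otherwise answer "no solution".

41876

First find gcd(44213, 106779):
106779 = 2*44213 + 18353
44213 = 2*18353 + 7507
18353 = 2*7507 + 3339
7507 = 2*3339 + 829
3339 = 4*829 + 23
829 = 36*23 + 1
23 = 23*1 + 0
gcd = 1, so a unique solution mod 106779 exists.
Back-substitute for the Bézout coefficients:
1 = 829 − 36·23
1 = −36·3339 + 145·829
1 = 145·7507 − 326·3339
1 = −326·18353 + 797·7507
1 = 797·44213 − 1920·18353
1 = −1920·106779 + 4637·44213
So 44213·(4637) ≡ 1 (mod 106779), giving 44213⁻¹ ≡ 4637.
x ≡ 44213⁻¹·22507 ≡ 4637·22507 ≡ 41876 (mod 106779).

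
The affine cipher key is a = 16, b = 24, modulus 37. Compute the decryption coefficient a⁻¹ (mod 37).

Apply the Euclidean algorithm to 37 and 16:
37 = 2*16 + 5
16 = 3*5 + 1
5 = 5*1 + 0
The gcd is 1. Working backward:
1 = 16 − 3·5
1 = −3·37 + 7·16
So 16·7 ≡ 1 (mod 37).

7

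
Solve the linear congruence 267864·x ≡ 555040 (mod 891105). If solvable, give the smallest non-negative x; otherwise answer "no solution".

gcd(267864, 891105):
891105 = 3*267864 + 87513
267864 = 3*87513 + 5325
87513 = 16*5325 + 2313
5325 = 2*2313 + 699
2313 = 3*699 + 216
699 = 3*216 + 51
216 = 4*51 + 12
51 = 4*12 + 3
12 = 4*3 + 0
gcd = 3, but 3 ∤ 555040, so the congruence has no solution.

no solution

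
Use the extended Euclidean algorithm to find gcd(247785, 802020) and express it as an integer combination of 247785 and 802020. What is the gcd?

15

Repeated division:
802020 = 3×247785 + 58665
247785 = 4×58665 + 13125
58665 = 4×13125 + 6165
13125 = 2×6165 + 795
6165 = 7×795 + 600
795 = 1×600 + 195
600 = 3×195 + 15
195 = 13×15 + 0
gcd(247785, 802020) = 15.
Express as a combination:
15 = 600 − 3·195
15 = −3·795 + 4·600
15 = 4·6165 − 31·795
15 = −31·13125 + 66·6165
15 = 66·58665 − 295·13125
15 = −295·247785 + 1246·58665
15 = 1246·802020 − 4033·247785
So 15 = (1246)·802020 + (-4033)·247785.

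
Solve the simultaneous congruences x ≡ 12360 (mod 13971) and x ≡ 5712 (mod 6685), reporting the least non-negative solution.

Write x = 12360 + 13971·k. Then 13971·k ≡ 5712 − 12360 ≡ 37 (mod 6685).
Need 13971⁻¹ mod 6685. Extended Euclid on (6685, 601):
6685 = 11*601 + 74
601 = 8*74 + 9
74 = 8*9 + 2
9 = 4*2 + 1
2 = 2*1 + 0
Back-substitute:
1 = 9 − 4·2
1 = −4·74 + 33·9
1 = 33·601 − 268·74
1 = −268·6685 + 2981·601
13971⁻¹ ≡ 2981 (mod 6685), so k ≡ 2981·37 ≡ 3337 (mod 6685).
x = 12360 + 13971·3337 = 46633587.

46633587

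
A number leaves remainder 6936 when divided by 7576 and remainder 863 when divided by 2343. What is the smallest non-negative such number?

Write x = 6936 + 7576·k. Then 7576·k ≡ 863 − 6936 ≡ 956 (mod 2343).
Need 7576⁻¹ mod 2343. Extended Euclid on (2343, 547):
2343 = 4*547 + 155
547 = 3*155 + 82
155 = 1*82 + 73
82 = 1*73 + 9
73 = 8*9 + 1
9 = 9*1 + 0
Back-substitute:
1 = 73 − 8·9
1 = −8·82 + 9·73
1 = 9·155 − 17·82
1 = −17·547 + 60·155
1 = 60·2343 − 257·547
7576⁻¹ ≡ 2086 (mod 2343), so k ≡ 2086·956 ≡ 323 (mod 2343).
x = 6936 + 7576·323 = 2453984.

2453984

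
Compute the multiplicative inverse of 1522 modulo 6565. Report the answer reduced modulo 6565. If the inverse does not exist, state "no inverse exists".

Run Euclid on (6565, 1522):
6565 = 4×1522 + 477
1522 = 3×477 + 91
477 = 5×91 + 22
91 = 4×22 + 3
22 = 7×3 + 1
3 = 3×1 + 0
The gcd is 1. Working backward:
1 = 22 − 7·3
1 = −7·91 + 29·22
1 = 29·477 − 152·91
1 = −152·1522 + 485·477
1 = 485·6565 − 2092·1522
Hence 1522⁻¹ ≡ -2092 ≡ 4473 (mod 6565).

4473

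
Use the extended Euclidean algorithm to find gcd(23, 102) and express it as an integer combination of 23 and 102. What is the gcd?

Euclidean algorithm:
102 = 4×23 + 10
23 = 2×10 + 3
10 = 3×3 + 1
3 = 3×1 + 0
gcd(23, 102) = 1.
Back-substituting:
1 = 10 − 3·3
1 = −3·23 + 7·10
1 = 7·102 − 31·23
So 1 = (7)·102 + (-31)·23.

1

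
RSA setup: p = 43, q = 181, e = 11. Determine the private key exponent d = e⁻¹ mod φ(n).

4811

φ(n) = (p−1)(q−1) = 42·180 = 7560.
Need d with 11·d ≡ 1 (mod 7560). Apply the extended Euclidean algorithm:
7560 = 687·11 + 3
11 = 3·3 + 2
3 = 1·2 + 1
2 = 2·1 + 0
Back-substitute:
1 = 3 − 2
1 = −11 + 4·3
1 = 4·7560 − 2749·11
So 11·(-2749) ≡ 1 (mod 7560), hence d ≡ -2749 ≡ 4811 (mod 7560).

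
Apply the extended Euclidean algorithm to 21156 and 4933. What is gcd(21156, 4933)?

Apply Euclid's algorithm to 21156 and 4933:
21156 = 4*4933 + 1424
4933 = 3*1424 + 661
1424 = 2*661 + 102
661 = 6*102 + 49
102 = 2*49 + 4
49 = 12*4 + 1
4 = 4*1 + 0
gcd(21156, 4933) = 1.
Express as a combination:
1 = 49 − 12·4
1 = −12·102 + 25·49
1 = 25·661 − 162·102
1 = −162·1424 + 349·661
1 = 349·4933 − 1209·1424
1 = −1209·21156 + 5185·4933
So 1 = (-1209)·21156 + (5185)·4933.

1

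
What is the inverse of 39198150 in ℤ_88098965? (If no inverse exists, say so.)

Compute gcd(39198150, 88098965):
88098965 = 2×39198150 + 9702665
39198150 = 4×9702665 + 387490
9702665 = 25×387490 + 15415
387490 = 25×15415 + 2115
15415 = 7×2115 + 610
2115 = 3×610 + 285
610 = 2×285 + 40
285 = 7×40 + 5
40 = 8×5 + 0
Since gcd = 5 > 1, 39198150 is not a unit mod 88098965.

no inverse exists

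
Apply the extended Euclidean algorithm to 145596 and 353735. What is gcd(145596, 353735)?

1

Apply Euclid's algorithm to 353735 and 145596:
353735 = 2×145596 + 62543
145596 = 2×62543 + 20510
62543 = 3×20510 + 1013
20510 = 20×1013 + 250
1013 = 4×250 + 13
250 = 19×13 + 3
13 = 4×3 + 1
3 = 3×1 + 0
gcd(145596, 353735) = 1.
Back-substituting:
1 = 13 − 4·3
1 = −4·250 + 77·13
1 = 77·1013 − 312·250
1 = −312·20510 + 6317·1013
1 = 6317·62543 − 19263·20510
1 = −19263·145596 + 44843·62543
1 = 44843·353735 − 108949·145596
So 1 = (44843)·353735 + (-108949)·145596.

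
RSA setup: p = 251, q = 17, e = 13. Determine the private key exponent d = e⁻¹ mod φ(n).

φ(n) = (p−1)(q−1) = 250·16 = 4000.
Need d with 13·d ≡ 1 (mod 4000). Apply the extended Euclidean algorithm:
4000 = 307·13 + 9
13 = 1·9 + 4
9 = 2·4 + 1
4 = 4·1 + 0
Back-substitute:
1 = 9 − 2·4
1 = −2·13 + 3·9
1 = 3·4000 − 923·13
So 13·(-923) ≡ 1 (mod 4000), hence d ≡ -923 ≡ 3077 (mod 4000).

3077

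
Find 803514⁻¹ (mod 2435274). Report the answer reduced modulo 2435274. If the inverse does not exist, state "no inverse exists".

no inverse exists

Compute gcd(803514, 2435274):
2435274 = 3×803514 + 24732
803514 = 32×24732 + 12090
24732 = 2×12090 + 552
12090 = 21×552 + 498
552 = 1×498 + 54
498 = 9×54 + 12
54 = 4×12 + 6
12 = 2×6 + 0
gcd(803514, 2435274) = 6 ≠ 1, so 803514 has no multiplicative inverse modulo 2435274.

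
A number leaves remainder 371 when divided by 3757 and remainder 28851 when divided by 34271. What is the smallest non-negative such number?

14765381

Write x = 371 + 3757·k. Then 3757·k ≡ 28851 − 371 ≡ 28480 (mod 34271).
Need 3757⁻¹ mod 34271. Extended Euclid on (34271, 3757):
34271 = 9×3757 + 458
3757 = 8×458 + 93
458 = 4×93 + 86
93 = 1×86 + 7
86 = 12×7 + 2
7 = 3×2 + 1
2 = 2×1 + 0
Back-substitute:
1 = 7 − 3·2
1 = −3·86 + 37·7
1 = 37·93 − 40·86
1 = −40·458 + 197·93
1 = 197·3757 − 1616·458
1 = −1616·34271 + 14741·3757
3757⁻¹ ≡ 14741 (mod 34271), so k ≡ 14741·28480 ≡ 3930 (mod 34271).
x = 371 + 3757·3930 = 14765381.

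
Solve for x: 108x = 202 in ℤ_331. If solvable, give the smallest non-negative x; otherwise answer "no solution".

First find gcd(108, 331):
331 = 3*108 + 7
108 = 15*7 + 3
7 = 2*3 + 1
3 = 3*1 + 0
gcd = 1, so a unique solution mod 331 exists.
Back-substitute for the Bézout coefficients:
1 = 7 − 2·3
1 = −2·108 + 31·7
1 = 31·331 − 95·108
So 108·(-95) ≡ 1 (mod 331), giving 108⁻¹ ≡ 236.
x ≡ 108⁻¹·202 ≡ 236·202 ≡ 8 (mod 331).

8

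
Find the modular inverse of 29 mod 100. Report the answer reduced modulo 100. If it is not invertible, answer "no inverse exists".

Extended Euclidean algorithm:
100 = 3×29 + 13
29 = 2×13 + 3
13 = 4×3 + 1
3 = 3×1 + 0
Since gcd(29, 100) = 1, back-substitute to write 1 as a combination:
1 = 13 − 4·3
1 = −4·29 + 9·13
1 = 9·100 − 31·29
Thus 29·(-31) ≡ 1 (mod 100); reducing, -31 mod 100 = 69.

69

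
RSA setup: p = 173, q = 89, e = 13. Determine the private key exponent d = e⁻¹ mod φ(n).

φ(n) = (p−1)(q−1) = 172·88 = 15136.
Need d with 13·d ≡ 1 (mod 15136). Apply the extended Euclidean algorithm:
15136 = 1164·13 + 4
13 = 3·4 + 1
4 = 4·1 + 0
Back-substitute:
1 = 13 − 3·4
1 = −3·15136 + 3493·13
So 13·3493 ≡ 1 (mod 15136), hence d = 3493.

3493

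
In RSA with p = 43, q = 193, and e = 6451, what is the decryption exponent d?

φ(n) = (p−1)(q−1) = 42·192 = 8064.
Need d with 6451·d ≡ 1 (mod 8064). Apply the extended Euclidean algorithm:
8064 = 1×6451 + 1613
6451 = 3×1613 + 1612
1613 = 1×1612 + 1
1612 = 1612×1 + 0
Back-substitute:
1 = 1613 − 1612
1 = −6451 + 4·1613
1 = 4·8064 − 5·6451
So 6451·(-5) ≡ 1 (mod 8064), hence d ≡ -5 ≡ 8059 (mod 8064).

8059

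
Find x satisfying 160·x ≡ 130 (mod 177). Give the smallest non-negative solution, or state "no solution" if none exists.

34

First find gcd(160, 177):
177 = 1·160 + 17
160 = 9·17 + 7
17 = 2·7 + 3
7 = 2·3 + 1
3 = 3·1 + 0
gcd = 1, so a unique solution mod 177 exists.
Back-substitute for the Bézout coefficients:
1 = 7 − 2·3
1 = −2·17 + 5·7
1 = 5·160 − 47·17
1 = −47·177 + 52·160
So 160·(52) ≡ 1 (mod 177), giving 160⁻¹ ≡ 52.
x ≡ 160⁻¹·130 ≡ 52·130 ≡ 34 (mod 177).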